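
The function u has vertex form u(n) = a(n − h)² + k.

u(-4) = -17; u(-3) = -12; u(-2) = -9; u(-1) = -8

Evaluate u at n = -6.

-33

First differences 5, 3, 1; second difference -2 = 2a, so a = -1.
Expanding, the n-coefficient is −2ah = 2h; matching it to the data gives h = -1, and then k = -8.
So u(n) = -1(n + 1)² − 8.
u(-6) = -1·(-5)² − 8 = -33.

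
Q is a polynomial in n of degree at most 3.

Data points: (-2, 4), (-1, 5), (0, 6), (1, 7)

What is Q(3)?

9

First differences: 1, 1, 1.
Level-1 differences are constant, so Q has degree 1.
Fitting a degree-1 polynomial gives Q(n) = n + 6.
Then Q(3) = 9.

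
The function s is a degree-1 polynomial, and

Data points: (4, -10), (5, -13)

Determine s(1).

Write s(x) = ax + b; the 2 given values yield a linear system in the 2 coefficients.
Solving, s(x) = -3x + 2.
Then s(1) = -1.

-1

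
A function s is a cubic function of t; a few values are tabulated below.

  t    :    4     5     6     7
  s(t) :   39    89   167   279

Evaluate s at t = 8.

431

Write s(t) = at³ + bt² + ct + d; the 4 given values yield a linear system in the 4 coefficients.
Solving, s(t) = t³ - t² - 2t - 1.
Then s(8) = 431.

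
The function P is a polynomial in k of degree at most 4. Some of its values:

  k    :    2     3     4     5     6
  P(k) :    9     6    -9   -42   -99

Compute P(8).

-309

Write P(k) = ak^4 + bk³ + ck² + dk + e; the 5 given values yield a linear system in the 5 coefficients.
Solving, the leading coefficient vanishes, and P(k) = -k³ + 3k² + k + 3.
Then P(8) = -309.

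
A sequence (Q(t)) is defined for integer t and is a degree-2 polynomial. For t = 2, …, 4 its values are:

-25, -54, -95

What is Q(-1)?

Write Q(t) = at² + bt + c; the 3 given values yield a linear system in the 3 coefficients.
Solving, Q(t) = -6t² + t - 3.
Then Q(-1) = -10.

-10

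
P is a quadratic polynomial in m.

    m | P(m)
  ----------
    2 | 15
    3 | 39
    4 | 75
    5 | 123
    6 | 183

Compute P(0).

3

First differences: 24, 36, 48, 60. Second differences: 12, 12, 12.
Level-2 differences are constant, so P has degree 2.
Fitting a degree-2 polynomial gives P(m) = 6m² - 6m + 3.
Then P(0) = 3.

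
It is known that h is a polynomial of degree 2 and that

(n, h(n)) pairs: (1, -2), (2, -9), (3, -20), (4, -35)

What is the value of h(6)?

Write h(n) = an² + bn + c; the 4 given values yield a linear system in the 3 coefficients.
Solving, h(n) = -2n² - n + 1.
Then h(6) = -77.

-77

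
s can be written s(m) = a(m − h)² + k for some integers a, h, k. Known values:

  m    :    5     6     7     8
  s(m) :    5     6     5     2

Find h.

6

First differences 1, -1, -3; second difference -2 = 2a, so a = -1.
Expanding, the m-coefficient is −2ah = 2h; matching it to the data gives h = 6, and then k = 6.
So s(m) = -1(m − 6)² + 6.
Hence h = 6.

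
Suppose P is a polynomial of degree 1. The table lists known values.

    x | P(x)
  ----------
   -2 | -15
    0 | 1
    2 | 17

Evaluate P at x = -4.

Write P(x) = ax + b; the 3 given values yield a linear system in the 2 coefficients.
Solving, P(x) = 8x + 1.
Then P(-4) = -31.

-31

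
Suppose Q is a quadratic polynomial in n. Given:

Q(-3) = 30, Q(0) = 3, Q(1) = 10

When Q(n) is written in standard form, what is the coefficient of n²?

4

Write Q(n) = an² + bn + c; the 3 given values yield a linear system in the 3 coefficients.
Solving, Q(n) = 4n² + 3n + 3.
The coefficient of n² is 4.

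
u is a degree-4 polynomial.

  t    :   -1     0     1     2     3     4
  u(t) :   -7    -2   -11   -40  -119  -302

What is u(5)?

First differences: 5, -9, -29, -79, -183. Second differences: -14, -20, -50, -104. Third differences: -6, -30, -54. Fourth differences: -24, -24.
Level-4 differences are constant, so u has degree 4.
Fitting a degree-4 polynomial gives u(t) = -t^4 + t³ - 6t² - 3t - 2.
Then u(5) = -667.

-667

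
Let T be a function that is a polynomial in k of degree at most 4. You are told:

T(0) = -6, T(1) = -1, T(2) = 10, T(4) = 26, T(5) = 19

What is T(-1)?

1

Write T(k) = ak^4 + bk³ + ck² + dk + e; the 5 given values yield a linear system in the 5 coefficients.
Solving, the leading coefficient vanishes, and T(k) = -k³ + 6k² - 6.
Then T(-1) = 1.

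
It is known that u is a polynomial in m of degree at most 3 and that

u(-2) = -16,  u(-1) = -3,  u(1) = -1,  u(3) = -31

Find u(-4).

Write u(m) = am³ + bm² + cm + d; the 4 given values yield a linear system in the 4 coefficients.
Solving, the leading coefficient vanishes, and u(m) = -4m² + m + 2.
Then u(-4) = -66.

-66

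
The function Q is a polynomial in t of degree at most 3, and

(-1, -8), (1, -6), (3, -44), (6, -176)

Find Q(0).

Write Q(t) = at³ + bt² + ct + d; the 4 given values yield a linear system in the 4 coefficients.
Solving, the leading coefficient vanishes, and Q(t) = -5t² + t - 2.
Then Q(0) = -2.

-2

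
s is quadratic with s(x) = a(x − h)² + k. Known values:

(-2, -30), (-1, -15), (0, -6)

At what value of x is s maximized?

1

First differences 15, 9; second difference -6 = 2a, so a = -3.
Expanding, the x-coefficient is −2ah = 6h; matching it to the data gives h = 1, and then k = -3.
So s(x) = -3(x − 1)² − 3.
Hence h = 1.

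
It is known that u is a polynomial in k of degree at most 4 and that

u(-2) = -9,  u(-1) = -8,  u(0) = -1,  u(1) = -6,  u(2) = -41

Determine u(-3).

Write u(k) = ak^4 + bk³ + ck² + dk + e; the 5 given values yield a linear system in the 5 coefficients.
Solving, the leading coefficient vanishes, and u(k) = -3k³ - 6k² + 4k - 1.
Then u(-3) = 14.

14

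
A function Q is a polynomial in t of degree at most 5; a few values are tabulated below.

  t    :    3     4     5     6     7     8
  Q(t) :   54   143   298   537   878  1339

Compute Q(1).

First differences: 89, 155, 239, 341, 461. Second differences: 66, 84, 102, 120. Third differences: 18, 18, 18.
Level-3 differences are constant, so Q has degree 3.
Fitting a degree-3 polynomial gives Q(t) = 3t³ - 3t² - t + 3.
Then Q(1) = 2.

2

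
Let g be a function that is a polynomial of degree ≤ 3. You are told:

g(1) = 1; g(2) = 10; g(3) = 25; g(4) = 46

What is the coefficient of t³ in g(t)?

First differences: 9, 15, 21. Second differences: 6, 6.
Level-2 differences are constant, so g has degree 2.
Fitting a degree-2 polynomial gives g(t) = 3t² - 2.
The coefficient of t³ is 0.

0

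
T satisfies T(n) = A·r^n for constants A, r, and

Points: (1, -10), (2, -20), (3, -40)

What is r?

2

Consecutive ratio: -20/(-10) = 2, and -40/(-20) = 2, so r = 2.
Then A·2^1 = -10 gives A = -5, and T(n) = -5·2^n.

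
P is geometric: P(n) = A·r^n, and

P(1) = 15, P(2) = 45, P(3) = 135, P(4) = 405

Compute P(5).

Consecutive ratio: 45/15 = 3, and 135/45 = 3, so r = 3.
Then A·3^1 = 15 gives A = 5, and P(n) = 5·3^n.
P(5) = 5·3^5 = 1215.

1215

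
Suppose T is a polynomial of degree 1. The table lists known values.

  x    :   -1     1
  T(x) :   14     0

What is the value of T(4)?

-21

Write T(x) = ax + b; the 2 given values yield a linear system in the 2 coefficients.
Solving, T(x) = -7x + 7.
Then T(4) = -21.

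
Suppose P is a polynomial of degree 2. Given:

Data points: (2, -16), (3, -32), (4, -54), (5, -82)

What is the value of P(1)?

-6

First differences: -16, -22, -28. Second differences: -6, -6.
Level-2 differences are constant, so P has degree 2.
Fitting a degree-2 polynomial gives P(t) = -3t² - t - 2.
Then P(1) = -6.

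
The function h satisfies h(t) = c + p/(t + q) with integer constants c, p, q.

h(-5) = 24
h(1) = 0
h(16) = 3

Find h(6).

(h(t) − c)(t + q) = p for each data point; the three points give a linear system in c and q, then p follows.
Solving: c = 4, q = 4, p = -20, so h(t) = 4 − 20/(t + 4).
Then h(6) = 4 − 20/10 = 2.

2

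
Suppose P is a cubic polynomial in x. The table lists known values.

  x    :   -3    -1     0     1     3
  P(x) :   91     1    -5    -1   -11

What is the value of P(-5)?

365

Write P(x) = ax³ + bx² + cx + d; the 5 given values yield a linear system in the 4 coefficients.
Solving, P(x) = -2x³ + 5x² + x - 5.
Then P(-5) = 365.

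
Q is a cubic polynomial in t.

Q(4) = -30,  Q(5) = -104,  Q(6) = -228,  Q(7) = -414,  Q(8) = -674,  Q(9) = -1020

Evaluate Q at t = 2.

16

First differences: -74, -124, -186, -260, -346. Second differences: -50, -62, -74, -86. Third differences: -12, -12, -12.
Level-3 differences are constant, so Q has degree 3.
Fitting a degree-3 polynomial gives Q(t) = -2t³ + 5t² + 3t + 6.
Then Q(2) = 16.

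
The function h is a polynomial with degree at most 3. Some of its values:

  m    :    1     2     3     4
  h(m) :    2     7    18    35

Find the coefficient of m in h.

-4

First differences: 5, 11, 17. Second differences: 6, 6.
Level-2 differences are constant, so h has degree 2.
Fitting a degree-2 polynomial gives h(m) = 3m² - 4m + 3.
The coefficient of m is -4.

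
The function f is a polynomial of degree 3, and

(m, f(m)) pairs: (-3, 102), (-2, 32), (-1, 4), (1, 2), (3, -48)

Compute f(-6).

Write f(m) = am³ + bm² + cm + d; the 5 given values yield a linear system in the 4 coefficients.
Solving, f(m) = -3m³ + 3m² + 2m.
Then f(-6) = 744.

744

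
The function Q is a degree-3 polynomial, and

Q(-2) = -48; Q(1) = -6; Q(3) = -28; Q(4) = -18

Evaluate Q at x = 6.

104

Write Q(x) = ax³ + bx² + cx + d; the 4 given values yield a linear system in the 4 coefficients.
Solving, Q(x) = 2x³ - 9x² - x + 2.
Then Q(6) = 104.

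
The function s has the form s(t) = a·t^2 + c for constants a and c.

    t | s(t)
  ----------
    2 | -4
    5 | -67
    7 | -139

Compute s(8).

-184

From s(2) = -4 and s(5) = -67: 4a + c = -4 and 25a + c = -67.
Subtracting: 21a = -63, so a = -3; then c = -4 − (-3)·4 = 8.
So s(t) = -3t² + 8, and s(8) = -184.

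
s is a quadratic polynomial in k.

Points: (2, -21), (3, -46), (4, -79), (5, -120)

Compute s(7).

-226

First differences: -25, -33, -41. Second differences: -8, -8.
Level-2 differences are constant, so s has degree 2.
Fitting a degree-2 polynomial gives s(k) = -4k² - 5k + 5.
Then s(7) = -226.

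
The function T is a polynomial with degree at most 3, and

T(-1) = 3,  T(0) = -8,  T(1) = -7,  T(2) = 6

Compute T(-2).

26

First differences: -11, 1, 13. Second differences: 12, 12.
Level-2 differences are constant, so T has degree 2.
Fitting a degree-2 polynomial gives T(t) = 6t² - 5t - 8.
Then T(-2) = 26.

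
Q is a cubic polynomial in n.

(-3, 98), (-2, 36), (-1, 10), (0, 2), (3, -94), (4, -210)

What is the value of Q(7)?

-1062

Write Q(n) = an³ + bn² + cn + d; the 6 given values yield a linear system in the 4 coefficients.
Solving, Q(n) = -3n³ - 5n + 2.
Then Q(7) = -1062.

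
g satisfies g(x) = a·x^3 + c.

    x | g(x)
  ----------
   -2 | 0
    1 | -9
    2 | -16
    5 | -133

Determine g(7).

From g(-2) = 0 and g(1) = -9: -8a + c = 0 and 1a + c = -9.
Subtracting: 9a = -9, so a = -1; then c = 0 − (-1)·(-8) = -8.
So g(x) = -1x³ − 8, and g(7) = -351.

-351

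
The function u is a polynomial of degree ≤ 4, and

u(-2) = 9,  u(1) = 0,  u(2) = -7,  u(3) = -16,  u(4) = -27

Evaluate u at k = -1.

Write u(k) = ak^4 + bk³ + ck² + dk + e; the 5 given values yield a linear system in the 5 coefficients.
Solving, the top 2 coefficients vanish, and u(k) = -k² - 4k + 5.
Then u(-1) = 8.

8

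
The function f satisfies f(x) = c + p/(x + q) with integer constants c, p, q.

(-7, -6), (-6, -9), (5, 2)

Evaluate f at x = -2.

(f(x) − c)(x + q) = p for each data point; the three points give a linear system in c and q, then p follows.
Solving: c = 0, q = 4, p = 18, so f(x) = 18/(x + 4).
Then f(-2) = 0 + 18/2 = 9.

9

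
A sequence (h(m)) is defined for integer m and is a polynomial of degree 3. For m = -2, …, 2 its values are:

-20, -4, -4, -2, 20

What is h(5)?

386

First differences: 16, 0, 2, 22. Second differences: -16, 2, 20. Third differences: 18, 18.
Level-3 differences are constant, so h has degree 3.
Fitting a degree-3 polynomial gives h(m) = 3m³ + m² - 2m - 4.
Then h(5) = 386.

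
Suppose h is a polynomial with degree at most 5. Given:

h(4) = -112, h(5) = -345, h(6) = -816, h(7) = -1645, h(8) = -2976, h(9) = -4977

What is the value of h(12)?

-17040

Write h(n) = an^5 + bn^4 + cn³ + dn² + en + p; the 6 given values yield a linear system in the 6 coefficients.
Solving, the leading coefficient vanishes, and h(n) = -n^4 + 2n³ + 2n² - 4n.
Then h(12) = -17040.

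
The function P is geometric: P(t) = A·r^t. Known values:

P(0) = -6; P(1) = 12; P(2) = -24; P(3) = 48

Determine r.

-2

Consecutive ratio: 12/(-6) = -2, and -24/12 = -2, so r = -2.
Then A·(-2)^0 = -6 gives A = -6, and P(t) = -6·(-2)^t.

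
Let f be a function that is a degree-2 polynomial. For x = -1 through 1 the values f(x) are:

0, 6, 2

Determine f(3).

-36

Write f(x) = ax² + bx + c; the 3 given values yield a linear system in the 3 coefficients.
Solving, f(x) = -5x² + x + 6.
Then f(3) = -36.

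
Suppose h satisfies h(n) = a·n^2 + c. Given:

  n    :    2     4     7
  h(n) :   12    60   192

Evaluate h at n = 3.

From h(2) = 12 and h(4) = 60: 4a + c = 12 and 16a + c = 60.
Subtracting: 12a = 48, so a = 4; then c = 12 − 4·4 = -4.
So h(n) = 4n² − 4, and h(3) = 32.

32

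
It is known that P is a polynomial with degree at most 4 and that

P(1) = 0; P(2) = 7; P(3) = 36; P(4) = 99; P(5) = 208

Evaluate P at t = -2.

First differences: 7, 29, 63, 109. Second differences: 22, 34, 46. Third differences: 12, 12.
Level-3 differences are constant, so P has degree 3.
Fitting a degree-3 polynomial gives P(t) = 2t³ - t² - 4t + 3.
Then P(-2) = -9.

-9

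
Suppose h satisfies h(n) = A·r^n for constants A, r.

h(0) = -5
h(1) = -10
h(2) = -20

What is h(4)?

Consecutive ratio: -10/(-5) = 2, and -20/(-10) = 2, so r = 2.
Then A·2^0 = -5 gives A = -5, and h(n) = -5·2^n.
h(4) = -5·2^4 = -80.

-80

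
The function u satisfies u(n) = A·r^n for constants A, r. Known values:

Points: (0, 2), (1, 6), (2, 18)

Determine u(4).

Consecutive ratio: 6/2 = 3, and 18/6 = 3, so r = 3.
Then A·3^0 = 2 gives A = 2, and u(n) = 2·3^n.
u(4) = 2·3^4 = 162.

162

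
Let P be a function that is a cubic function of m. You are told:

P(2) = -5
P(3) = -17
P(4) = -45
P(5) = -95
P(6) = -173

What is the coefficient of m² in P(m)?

1

First differences: -12, -28, -50, -78. Second differences: -16, -22, -28. Third differences: -6, -6.
Level-3 differences are constant, so P has degree 3.
Fitting a degree-3 polynomial gives P(m) = -m³ + m² + 2m - 5.
The coefficient of m² is 1.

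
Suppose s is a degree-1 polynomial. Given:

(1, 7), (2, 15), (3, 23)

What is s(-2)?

First differences: 8, 8.
Level-1 differences are constant, so s has degree 1.
Fitting a degree-1 polynomial gives s(k) = 8k - 1.
Then s(-2) = -17.

-17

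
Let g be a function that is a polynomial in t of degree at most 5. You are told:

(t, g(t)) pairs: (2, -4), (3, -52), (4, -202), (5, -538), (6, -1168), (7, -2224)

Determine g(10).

First differences: -48, -150, -336, -630, -1056. Second differences: -102, -186, -294, -426. Third differences: -84, -108, -132. Fourth differences: -24, -24.
Level-4 differences are constant, so g has degree 4.
Fitting a degree-4 polynomial gives g(t) = -t^4 + 4t² - 3t + 2.
Then g(10) = -9628.

-9628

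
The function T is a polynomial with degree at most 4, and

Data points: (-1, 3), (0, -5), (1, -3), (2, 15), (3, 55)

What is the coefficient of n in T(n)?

First differences: -8, 2, 18, 40. Second differences: 10, 16, 22. Third differences: 6, 6.
Level-3 differences are constant, so T has degree 3.
Fitting a degree-3 polynomial gives T(n) = n³ + 5n² - 4n - 5.
The coefficient of n is -4.

-4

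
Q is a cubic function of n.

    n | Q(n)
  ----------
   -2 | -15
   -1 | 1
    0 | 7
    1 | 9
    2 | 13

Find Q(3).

25

First differences: 16, 6, 2, 4. Second differences: -10, -4, 2. Third differences: 6, 6.
Level-3 differences are constant, so Q has degree 3.
Fitting a degree-3 polynomial gives Q(n) = n³ - 2n² + 3n + 7.
Then Q(3) = 25.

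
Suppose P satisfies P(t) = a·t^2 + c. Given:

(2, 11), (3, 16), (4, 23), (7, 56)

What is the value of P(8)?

From P(2) = 11 and P(3) = 16: 4a + c = 11 and 9a + c = 16.
Subtracting: 5a = 5, so a = 1; then c = 11 − 1·4 = 7.
So P(t) = 1t² + 7, and P(8) = 71.

71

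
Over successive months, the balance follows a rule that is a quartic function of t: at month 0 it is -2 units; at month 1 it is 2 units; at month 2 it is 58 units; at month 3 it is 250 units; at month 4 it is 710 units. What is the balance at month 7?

5738

Write the value at t as u(t).
Write u(t) = at^4 + bt³ + ct² + dt + e; the 5 given values yield a linear system in the 5 coefficients.
Solving, u(t) = 2t^4 + 2t³ + 6t² - 6t - 2.
Then u(7) = 5738.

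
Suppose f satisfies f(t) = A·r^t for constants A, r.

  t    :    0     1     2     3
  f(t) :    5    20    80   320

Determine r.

4

Consecutive ratio: 20/5 = 4, and 80/20 = 4, so r = 4.
Then A·4^0 = 5 gives A = 5, and f(t) = 5·4^t.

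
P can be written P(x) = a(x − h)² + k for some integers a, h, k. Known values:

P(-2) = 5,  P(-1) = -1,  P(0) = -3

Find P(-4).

29

First differences -6, -2; second difference 4 = 2a, so a = 2.
Expanding, the x-coefficient is −2ah = -4h; matching it to the data gives h = 0, and then k = -3.
So P(x) = 2(x + 0)² − 3.
P(-4) = 2·(-4)² − 3 = 29.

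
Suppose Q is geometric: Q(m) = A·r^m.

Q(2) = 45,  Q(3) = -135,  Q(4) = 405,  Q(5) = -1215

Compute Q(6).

Consecutive ratio: -135/45 = -3, and 405/(-135) = -3, so r = -3.
Then A·(-3)^2 = 45 gives A = 5, and Q(m) = 5·(-3)^m.
Q(6) = 5·(-3)^6 = 3645.

3645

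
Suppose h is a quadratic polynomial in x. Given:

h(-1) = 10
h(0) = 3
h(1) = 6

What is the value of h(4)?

Write h(x) = ax² + bx + c; the 3 given values yield a linear system in the 3 coefficients.
Solving, h(x) = 5x² - 2x + 3.
Then h(4) = 75.

75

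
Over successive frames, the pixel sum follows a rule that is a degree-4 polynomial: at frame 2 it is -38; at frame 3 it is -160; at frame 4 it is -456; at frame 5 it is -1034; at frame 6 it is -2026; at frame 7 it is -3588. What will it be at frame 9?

-9166

Write the value at k as f(k).
First differences: -122, -296, -578, -992, -1562. Second differences: -174, -282, -414, -570. Third differences: -108, -132, -156. Fourth differences: -24, -24.
Level-4 differences are constant, so f has degree 4.
Fitting a degree-4 polynomial gives f(k) = -k^4 - 4k³ + 4k² - k - 4.
Then f(9) = -9166.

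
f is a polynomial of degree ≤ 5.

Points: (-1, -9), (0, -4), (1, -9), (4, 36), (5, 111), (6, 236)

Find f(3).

-1

Write f(t) = at^5 + bt^4 + ct³ + dt² + et + p; the 6 given values yield a linear system in the 6 coefficients.
Solving, the top 2 coefficients vanish, and f(t) = 2t³ - 5t² - 2t - 4.
Then f(3) = -1.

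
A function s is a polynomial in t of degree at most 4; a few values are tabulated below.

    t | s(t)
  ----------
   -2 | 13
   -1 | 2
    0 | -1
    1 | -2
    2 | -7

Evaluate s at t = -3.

38

Write s(t) = at^4 + bt³ + ct² + dt + e; the 5 given values yield a linear system in the 5 coefficients.
Solving, the leading coefficient vanishes, and s(t) = -t³ + t² - t - 1.
Then s(-3) = 38.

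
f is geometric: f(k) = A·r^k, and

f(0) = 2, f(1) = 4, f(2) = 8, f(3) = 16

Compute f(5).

64

Consecutive ratio: 4/2 = 2, and 8/4 = 2, so r = 2.
Then A·2^0 = 2 gives A = 2, and f(k) = 2·2^k.
f(5) = 2·2^5 = 64.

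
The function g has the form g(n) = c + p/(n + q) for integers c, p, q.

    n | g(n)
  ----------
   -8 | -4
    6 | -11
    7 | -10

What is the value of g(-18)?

(g(n) − c)(n + q) = p for each data point; the three points give a linear system in c and q, then p follows.
Solving: c = -6, q = -2, p = -20, so g(n) = -6 − 20/(n − 2).
Then g(-18) = -6 − 20/(-20) = -5.

-5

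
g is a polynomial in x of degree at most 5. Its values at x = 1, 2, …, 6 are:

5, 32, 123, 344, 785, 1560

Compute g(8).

First differences: 27, 91, 221, 441, 775. Second differences: 64, 130, 220, 334. Third differences: 66, 90, 114. Fourth differences: 24, 24.
Level-4 differences are constant, so g has degree 4.
Fitting a degree-4 polynomial gives g(x) = x^4 + x³ + x² + 2x.
Then g(8) = 4688.

4688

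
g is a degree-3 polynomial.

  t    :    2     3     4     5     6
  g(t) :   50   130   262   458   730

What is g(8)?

First differences: 80, 132, 196, 272. Second differences: 52, 64, 76. Third differences: 12, 12.
Level-3 differences are constant, so g has degree 3.
Fitting a degree-3 polynomial gives g(t) = 2t³ + 8t² + 2t - 2.
Then g(8) = 1550.

1550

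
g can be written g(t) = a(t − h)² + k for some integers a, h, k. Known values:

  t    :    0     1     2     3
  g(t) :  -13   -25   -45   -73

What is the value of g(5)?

-153

First differences -12, -20, -28; second difference -8 = 2a, so a = -4.
Expanding, the t-coefficient is −2ah = 8h; matching it to the data gives h = -1, and then k = -9.
So g(t) = -4(t + 1)² − 9.
g(5) = -4·6² − 9 = -153.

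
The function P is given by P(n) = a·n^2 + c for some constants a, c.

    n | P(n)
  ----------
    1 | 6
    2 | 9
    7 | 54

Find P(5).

30

From P(1) = 6 and P(2) = 9: 1a + c = 6 and 4a + c = 9.
Subtracting: 3a = 3, so a = 1; then c = 6 − 1·1 = 5.
So P(n) = 1n² + 5, and P(5) = 30.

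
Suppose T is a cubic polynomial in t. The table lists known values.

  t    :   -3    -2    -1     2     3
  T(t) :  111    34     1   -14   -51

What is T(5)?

Write T(t) = at³ + bt² + ct + d; the 5 given values yield a linear system in the 4 coefficients.
Solving, T(t) = -3t³ + 4t² - 6.
Then T(5) = -281.

-281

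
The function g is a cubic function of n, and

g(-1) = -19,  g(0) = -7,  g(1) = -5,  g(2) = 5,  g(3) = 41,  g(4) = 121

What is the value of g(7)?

Write g(n) = an³ + bn² + cn + d; the 6 given values yield a linear system in the 4 coefficients.
Solving, g(n) = 3n³ - 5n² + 4n - 7.
Then g(7) = 805.

805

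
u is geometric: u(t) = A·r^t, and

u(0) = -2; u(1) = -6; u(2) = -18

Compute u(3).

Consecutive ratio: -6/(-2) = 3, and -18/(-6) = 3, so r = 3.
Then A·3^0 = -2 gives A = -2, and u(t) = -2·3^t.
u(3) = -2·3^3 = -54.

-54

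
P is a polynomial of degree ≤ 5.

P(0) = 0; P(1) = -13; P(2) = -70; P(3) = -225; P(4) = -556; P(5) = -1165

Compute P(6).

-2178

First differences: -13, -57, -155, -331, -609. Second differences: -44, -98, -176, -278. Third differences: -54, -78, -102. Fourth differences: -24, -24.
Level-4 differences are constant, so P has degree 4.
Fitting a degree-4 polynomial gives P(x) = -x^4 - 3x³ - 6x² - 3x.
Then P(6) = -2178.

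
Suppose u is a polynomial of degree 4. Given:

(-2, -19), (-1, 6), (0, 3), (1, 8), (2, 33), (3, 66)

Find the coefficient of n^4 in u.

-1

First differences: 25, -3, 5, 25, 33. Second differences: -28, 8, 20, 8. Third differences: 36, 12, -12. Fourth differences: -24, -24.
Level-4 differences are constant, so u has degree 4.
Fitting a degree-4 polynomial gives u(n) = -n^4 + 4n³ + 5n² - 3n + 3.
The coefficient of n^4 is -1.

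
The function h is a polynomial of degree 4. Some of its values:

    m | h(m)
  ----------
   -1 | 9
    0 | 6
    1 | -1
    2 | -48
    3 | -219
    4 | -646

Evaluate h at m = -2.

First differences: -3, -7, -47, -171, -427. Second differences: -4, -40, -124, -256. Third differences: -36, -84, -132. Fourth differences: -48, -48.
Level-4 differences are constant, so h has degree 4.
Fitting a degree-4 polynomial gives h(m) = -2m^4 - 2m³ - 3m + 6.
Then h(-2) = -4.

-4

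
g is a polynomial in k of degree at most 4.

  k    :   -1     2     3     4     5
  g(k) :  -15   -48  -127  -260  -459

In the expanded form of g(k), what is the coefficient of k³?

Write g(k) = ak^4 + bk³ + ck² + dk + e; the 5 given values yield a linear system in the 5 coefficients.
Solving, the leading coefficient vanishes, and g(k) = -2k³ - 9k² + 4k - 4.
The coefficient of k³ is -2.

-2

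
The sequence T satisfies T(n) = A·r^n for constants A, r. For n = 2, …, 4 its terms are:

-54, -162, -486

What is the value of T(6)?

Consecutive ratio: -162/(-54) = 3, and -486/(-162) = 3, so r = 3.
Then A·3^2 = -54 gives A = -6, and T(n) = -6·3^n.
T(6) = -6·3^6 = -4374.

-4374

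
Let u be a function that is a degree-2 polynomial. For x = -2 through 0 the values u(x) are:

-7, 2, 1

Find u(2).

Write u(x) = ax² + bx + c; the 3 given values yield a linear system in the 3 coefficients.
Solving, u(x) = -5x² - 6x + 1.
Then u(2) = -31.

-31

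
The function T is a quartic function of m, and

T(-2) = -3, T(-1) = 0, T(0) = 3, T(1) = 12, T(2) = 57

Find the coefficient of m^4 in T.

1

Write T(m) = am^4 + bm³ + cm² + dm + e; the 5 given values yield a linear system in the 5 coefficients.
Solving, T(m) = m^4 + 3m³ + 2m² + 3m + 3.
The coefficient of m^4 is 1.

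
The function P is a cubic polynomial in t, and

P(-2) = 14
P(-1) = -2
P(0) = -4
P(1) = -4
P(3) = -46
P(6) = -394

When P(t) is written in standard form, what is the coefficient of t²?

1

Write P(t) = at³ + bt² + ct + d; the 6 given values yield a linear system in the 4 coefficients.
Solving, P(t) = -2t³ + t² + t - 4.
The coefficient of t² is 1.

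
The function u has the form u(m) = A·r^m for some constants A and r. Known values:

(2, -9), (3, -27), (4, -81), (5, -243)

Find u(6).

-729

Consecutive ratio: -27/(-9) = 3, and -81/(-27) = 3, so r = 3.
Then A·3^2 = -9 gives A = -1, and u(m) = -1·3^m.
u(6) = -1·3^6 = -729.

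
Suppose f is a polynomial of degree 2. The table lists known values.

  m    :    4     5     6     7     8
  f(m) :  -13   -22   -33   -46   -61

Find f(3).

First differences: -9, -11, -13, -15. Second differences: -2, -2, -2.
Level-2 differences are constant, so f has degree 2.
Fitting a degree-2 polynomial gives f(m) = -m² + 3.
Then f(3) = -6.

-6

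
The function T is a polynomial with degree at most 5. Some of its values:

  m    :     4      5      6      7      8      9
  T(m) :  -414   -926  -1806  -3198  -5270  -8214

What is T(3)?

Write T(m) = am^5 + bm^4 + cm³ + dm² + em + p; the 6 given values yield a linear system in the 6 coefficients.
Solving, the leading coefficient vanishes, and T(m) = -m^4 - 2m³ - 3m² + 6m - 6.
Then T(3) = -150.

-150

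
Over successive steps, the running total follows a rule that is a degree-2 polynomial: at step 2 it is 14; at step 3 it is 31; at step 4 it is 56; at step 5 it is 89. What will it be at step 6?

130

Write the value at t as f(t).
First differences: 17, 25, 33. Second differences: 8, 8.
Level-2 differences are constant, so f has degree 2.
Fitting a degree-2 polynomial gives f(t) = 4t² - 3t + 4.
Then f(6) = 130.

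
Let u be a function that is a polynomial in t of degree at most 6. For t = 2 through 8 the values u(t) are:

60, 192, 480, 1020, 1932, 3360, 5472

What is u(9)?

8460

Write u(t) = at^6 + bt^5 + ct^4 + dt³ + et² + pt + q; the 7 given values yield a linear system in the 7 coefficients.
Solving, the top 2 coefficients vanish, and u(t) = t^4 + 2t³ + 5t² + 4t.
Then u(9) = 8460.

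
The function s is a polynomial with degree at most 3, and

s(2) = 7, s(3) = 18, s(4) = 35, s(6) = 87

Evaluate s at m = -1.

10

Write s(m) = am³ + bm² + cm + d; the 4 given values yield a linear system in the 4 coefficients.
Solving, the leading coefficient vanishes, and s(m) = 3m² - 4m + 3.
Then s(-1) = 10.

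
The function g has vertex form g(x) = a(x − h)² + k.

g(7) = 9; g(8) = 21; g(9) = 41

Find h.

First differences 12, 20; second difference 8 = 2a, so a = 4.
Expanding, the x-coefficient is −2ah = -8h; matching it to the data gives h = 6, and then k = 5.
So g(x) = 4(x − 6)² + 5.
Hence h = 6.

6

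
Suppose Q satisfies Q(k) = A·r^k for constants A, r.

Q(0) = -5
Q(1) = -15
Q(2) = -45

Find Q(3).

Consecutive ratio: -15/(-5) = 3, and -45/(-15) = 3, so r = 3.
Then A·3^0 = -5 gives A = -5, and Q(k) = -5·3^k.
Q(3) = -5·3^3 = -135.

-135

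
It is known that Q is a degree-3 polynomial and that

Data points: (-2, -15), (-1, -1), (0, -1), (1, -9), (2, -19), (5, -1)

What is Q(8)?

Write Q(x) = ax³ + bx² + cx + d; the 6 given values yield a linear system in the 4 coefficients.
Solving, Q(x) = x³ - 4x² - 5x - 1.
Then Q(8) = 215.

215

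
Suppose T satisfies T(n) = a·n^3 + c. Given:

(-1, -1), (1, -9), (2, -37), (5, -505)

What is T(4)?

From T(-1) = -1 and T(1) = -9: -1a + c = -1 and 1a + c = -9.
Subtracting: 2a = -8, so a = -4; then c = -1 − (-4)·(-1) = -5.
So T(n) = -4n³ − 5, and T(4) = -261.

-261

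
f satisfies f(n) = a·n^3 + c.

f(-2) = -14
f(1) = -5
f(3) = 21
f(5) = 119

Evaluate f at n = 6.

210

From f(-2) = -14 and f(1) = -5: -8a + c = -14 and 1a + c = -5.
Subtracting: 9a = 9, so a = 1; then c = -14 − 1·(-8) = -6.
So f(n) = 1n³ − 6, and f(6) = 210.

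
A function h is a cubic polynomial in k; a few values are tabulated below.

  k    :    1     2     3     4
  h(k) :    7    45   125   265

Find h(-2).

-35

Write h(k) = ak³ + bk² + ck + d; the 4 given values yield a linear system in the 4 coefficients.
Solving, h(k) = 3k³ + 3k² + 8k - 7.
Then h(-2) = -35.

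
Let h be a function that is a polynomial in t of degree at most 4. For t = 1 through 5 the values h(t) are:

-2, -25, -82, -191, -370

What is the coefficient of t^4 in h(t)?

First differences: -23, -57, -109, -179. Second differences: -34, -52, -70. Third differences: -18, -18.
Level-3 differences are constant, so h has degree 3.
Fitting a degree-3 polynomial gives h(t) = -3t³ + t² - 5t + 5.
The coefficient of t^4 is 0.

0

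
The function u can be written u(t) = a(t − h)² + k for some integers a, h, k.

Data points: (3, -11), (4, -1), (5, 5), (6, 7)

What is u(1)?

First differences 10, 6, 2; second difference -4 = 2a, so a = -2.
Expanding, the t-coefficient is −2ah = 4h; matching it to the data gives h = 6, and then k = 7.
So u(t) = -2(t − 6)² + 7.
u(1) = -2·(-5)² + 7 = -43.

-43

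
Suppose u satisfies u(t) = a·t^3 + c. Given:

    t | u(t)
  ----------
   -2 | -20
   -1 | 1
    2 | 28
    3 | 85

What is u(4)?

196

From u(-2) = -20 and u(-1) = 1: -8a + c = -20 and -1a + c = 1.
Subtracting: 7a = 21, so a = 3; then c = -20 − 3·(-8) = 4.
So u(t) = 3t³ + 4, and u(4) = 196.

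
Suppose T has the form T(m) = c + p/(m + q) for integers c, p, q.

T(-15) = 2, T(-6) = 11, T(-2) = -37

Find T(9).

-4

(T(m) − c)(m + q) = p for each data point; the three points give a linear system in c and q, then p follows.
Solving: c = -1, q = 3, p = -36, so T(m) = -1 − 36/(m + 3).
Then T(9) = -1 − 36/12 = -4.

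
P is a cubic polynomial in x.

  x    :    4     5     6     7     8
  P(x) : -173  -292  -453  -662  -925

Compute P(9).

-1248

First differences: -119, -161, -209, -263. Second differences: -42, -48, -54. Third differences: -6, -6.
Level-3 differences are constant, so P has degree 3.
Fitting a degree-3 polynomial gives P(x) = -x³ - 6x² - 4x + 3.
Then P(9) = -1248.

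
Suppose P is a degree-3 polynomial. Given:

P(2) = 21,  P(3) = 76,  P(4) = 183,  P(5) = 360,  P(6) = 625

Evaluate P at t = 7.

996

Write P(t) = at³ + bt² + ct + d; the 5 given values yield a linear system in the 4 coefficients.
Solving, P(t) = 3t³ - t² + 3t - 5.
Then P(7) = 996.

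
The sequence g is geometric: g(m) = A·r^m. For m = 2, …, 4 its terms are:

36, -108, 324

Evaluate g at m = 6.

2916

Consecutive ratio: -108/36 = -3, and 324/(-108) = -3, so r = -3.
Then A·(-3)^2 = 36 gives A = 4, and g(m) = 4·(-3)^m.
g(6) = 4·(-3)^6 = 2916.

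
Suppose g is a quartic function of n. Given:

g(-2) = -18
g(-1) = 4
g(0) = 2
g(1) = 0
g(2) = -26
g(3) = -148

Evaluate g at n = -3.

-136

First differences: 22, -2, -2, -26, -122. Second differences: -24, 0, -24, -96. Third differences: 24, -24, -72. Fourth differences: -48, -48.
Level-4 differences are constant, so g has degree 4.
Fitting a degree-4 polynomial gives g(n) = -2n^4 + 2n² - 2n + 2.
Then g(-3) = -136.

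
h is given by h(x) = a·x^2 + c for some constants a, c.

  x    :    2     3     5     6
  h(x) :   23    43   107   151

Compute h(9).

331

From h(2) = 23 and h(3) = 43: 4a + c = 23 and 9a + c = 43.
Subtracting: 5a = 20, so a = 4; then c = 23 − 4·4 = 7.
So h(x) = 4x² + 7, and h(9) = 331.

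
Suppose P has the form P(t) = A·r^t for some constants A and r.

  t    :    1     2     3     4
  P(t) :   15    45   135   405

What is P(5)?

Consecutive ratio: 45/15 = 3, and 135/45 = 3, so r = 3.
Then A·3^1 = 15 gives A = 5, and P(t) = 5·3^t.
P(5) = 5·3^5 = 1215.

1215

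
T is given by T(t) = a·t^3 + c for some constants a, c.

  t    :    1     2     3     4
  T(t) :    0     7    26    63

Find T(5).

From T(1) = 0 and T(2) = 7: 1a + c = 0 and 8a + c = 7.
Subtracting: 7a = 7, so a = 1; then c = 0 − 1·1 = -1.
So T(t) = 1t³ − 1, and T(5) = 124.

124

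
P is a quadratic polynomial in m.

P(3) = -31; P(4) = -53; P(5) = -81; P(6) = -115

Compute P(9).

Write P(m) = am² + bm + c; the 4 given values yield a linear system in the 3 coefficients.
Solving, P(m) = -3m² - m - 1.
Then P(9) = -253.

-253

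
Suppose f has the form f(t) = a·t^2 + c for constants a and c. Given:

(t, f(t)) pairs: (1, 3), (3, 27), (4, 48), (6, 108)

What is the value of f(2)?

From f(1) = 3 and f(3) = 27: 1a + c = 3 and 9a + c = 27.
Subtracting: 8a = 24, so a = 3; then c = 3 − 3·1 = 0.
So f(t) = 3t² + 0, and f(2) = 12.

12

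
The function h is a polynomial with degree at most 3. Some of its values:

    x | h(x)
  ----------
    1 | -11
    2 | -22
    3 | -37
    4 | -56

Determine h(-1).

Write h(x) = ax³ + bx² + cx + d; the 4 given values yield a linear system in the 4 coefficients.
Solving, the leading coefficient vanishes, and h(x) = -2x² - 5x - 4.
Then h(-1) = -1.

-1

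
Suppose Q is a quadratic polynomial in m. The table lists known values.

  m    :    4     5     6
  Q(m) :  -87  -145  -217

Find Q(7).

-303

Write Q(m) = am² + bm + c; the 3 given values yield a linear system in the 3 coefficients.
Solving, Q(m) = -7m² + 5m + 5.
Then Q(7) = -303.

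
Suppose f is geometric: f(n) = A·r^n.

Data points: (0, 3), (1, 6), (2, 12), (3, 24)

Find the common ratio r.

2

Consecutive ratio: 6/3 = 2, and 12/6 = 2, so r = 2.
Then A·2^0 = 3 gives A = 3, and f(n) = 3·2^n.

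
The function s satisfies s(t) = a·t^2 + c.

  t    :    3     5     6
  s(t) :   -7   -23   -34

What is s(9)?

-79

From s(3) = -7 and s(5) = -23: 9a + c = -7 and 25a + c = -23.
Subtracting: 16a = -16, so a = -1; then c = -7 − (-1)·9 = 2.
So s(t) = -1t² + 2, and s(9) = -79.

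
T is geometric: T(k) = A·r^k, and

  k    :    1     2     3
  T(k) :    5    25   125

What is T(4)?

625

Consecutive ratio: 25/5 = 5, and 125/25 = 5, so r = 5.
Then A·5^1 = 5 gives A = 1, and T(k) = 1·5^k.
T(4) = 1·5^4 = 625.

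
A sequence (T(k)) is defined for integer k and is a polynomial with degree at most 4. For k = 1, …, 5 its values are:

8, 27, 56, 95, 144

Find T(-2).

Write T(k) = ak^4 + bk³ + ck² + dk + e; the 5 given values yield a linear system in the 5 coefficients.
Solving, the top 2 coefficients vanish, and T(k) = 5k² + 4k - 1.
Then T(-2) = 11.

11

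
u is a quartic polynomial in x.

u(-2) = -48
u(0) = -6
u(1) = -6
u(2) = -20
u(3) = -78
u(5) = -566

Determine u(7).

Write u(x) = ax^4 + bx³ + cx² + dx + e; the 6 given values yield a linear system in the 5 coefficients.
Solving, u(x) = -x^4 + x³ - 3x² + 3x - 6.
Then u(7) = -2190.

-2190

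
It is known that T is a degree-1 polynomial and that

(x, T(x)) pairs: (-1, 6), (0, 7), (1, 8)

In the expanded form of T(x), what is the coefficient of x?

First differences: 1, 1.
Level-1 differences are constant, so T has degree 1.
Fitting a degree-1 polynomial gives T(x) = x + 7.
The coefficient of x is 1.

1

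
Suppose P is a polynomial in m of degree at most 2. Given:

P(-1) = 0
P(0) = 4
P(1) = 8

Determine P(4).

Write P(m) = am² + bm + c; the 3 given values yield a linear system in the 3 coefficients.
Solving, the leading coefficient vanishes, and P(m) = 4m + 4.
Then P(4) = 20.

20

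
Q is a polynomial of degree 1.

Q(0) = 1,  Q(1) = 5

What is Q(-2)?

Write Q(m) = am + b; the 2 given values yield a linear system in the 2 coefficients.
Solving, Q(m) = 4m + 1.
Then Q(-2) = -7.

-7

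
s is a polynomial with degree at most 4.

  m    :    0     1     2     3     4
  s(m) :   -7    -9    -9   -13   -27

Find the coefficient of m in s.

First differences: -2, 0, -4, -14. Second differences: 2, -4, -10. Third differences: -6, -6.
Level-3 differences are constant, so s has degree 3.
Fitting a degree-3 polynomial gives s(m) = -m³ + 4m² - 5m - 7.
The coefficient of m is -5.

-5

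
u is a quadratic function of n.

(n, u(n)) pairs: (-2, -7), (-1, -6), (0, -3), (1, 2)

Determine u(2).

9

First differences: 1, 3, 5. Second differences: 2, 2.
Level-2 differences are constant, so u has degree 2.
Extending the table by one column gives the next first difference 7, so u(2) = 2 + 7 = 9.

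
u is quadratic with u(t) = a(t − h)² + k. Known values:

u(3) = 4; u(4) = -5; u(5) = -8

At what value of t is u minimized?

First differences -9, -3; second difference 6 = 2a, so a = 3.
Expanding, the t-coefficient is −2ah = -6h; matching it to the data gives h = 5, and then k = -8.
So u(t) = 3(t − 5)² − 8.
Hence h = 5.

5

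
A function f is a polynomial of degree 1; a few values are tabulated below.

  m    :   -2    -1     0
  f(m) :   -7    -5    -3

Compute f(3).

3

First differences: 2, 2.
Level-1 differences are constant, so f has degree 1.
Fitting a degree-1 polynomial gives f(m) = 2m - 3.
Then f(3) = 3.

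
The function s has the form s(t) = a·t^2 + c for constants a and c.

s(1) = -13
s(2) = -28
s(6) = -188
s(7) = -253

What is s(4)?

-88

From s(1) = -13 and s(2) = -28: 1a + c = -13 and 4a + c = -28.
Subtracting: 3a = -15, so a = -5; then c = -13 − (-5)·1 = -8.
So s(t) = -5t² − 8, and s(4) = -88.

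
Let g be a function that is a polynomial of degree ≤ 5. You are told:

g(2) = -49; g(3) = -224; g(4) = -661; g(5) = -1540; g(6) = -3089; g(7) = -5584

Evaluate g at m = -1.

-16

First differences: -175, -437, -879, -1549, -2495. Second differences: -262, -442, -670, -946. Third differences: -180, -228, -276. Fourth differences: -48, -48.
Level-4 differences are constant, so g has degree 4.
Fitting a degree-4 polynomial gives g(m) = -2m^4 - 2m³ - 3m² + 8m - 5.
Then g(-1) = -16.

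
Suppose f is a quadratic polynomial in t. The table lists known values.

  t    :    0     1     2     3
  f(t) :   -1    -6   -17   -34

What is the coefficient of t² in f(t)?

-3

Write f(t) = at² + bt + c; the 4 given values yield a linear system in the 3 coefficients.
Solving, f(t) = -3t² - 2t - 1.
The coefficient of t² is -3.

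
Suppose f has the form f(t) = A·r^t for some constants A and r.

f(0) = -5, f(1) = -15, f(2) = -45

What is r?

3

Consecutive ratio: -15/(-5) = 3, and -45/(-15) = 3, so r = 3.
Then A·3^0 = -5 gives A = -5, and f(t) = -5·3^t.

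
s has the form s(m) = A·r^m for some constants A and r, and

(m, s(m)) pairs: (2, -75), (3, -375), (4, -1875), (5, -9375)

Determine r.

Consecutive ratio: -375/(-75) = 5, and -1875/(-375) = 5, so r = 5.
Then A·5^2 = -75 gives A = -3, and s(m) = -3·5^m.

5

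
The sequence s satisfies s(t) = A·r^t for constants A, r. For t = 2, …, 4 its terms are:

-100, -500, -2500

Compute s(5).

Consecutive ratio: -500/(-100) = 5, and -2500/(-500) = 5, so r = 5.
Then A·5^2 = -100 gives A = -4, and s(t) = -4·5^t.
s(5) = -4·5^5 = -12500.

-12500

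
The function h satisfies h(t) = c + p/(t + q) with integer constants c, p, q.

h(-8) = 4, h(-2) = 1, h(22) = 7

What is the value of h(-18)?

5

(h(t) − c)(t + q) = p for each data point; the three points give a linear system in c and q, then p follows.
Solving: c = 6, q = -2, p = 20, so h(t) = 6 + 20/(t − 2).
Then h(-18) = 6 + 20/(-20) = 5.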